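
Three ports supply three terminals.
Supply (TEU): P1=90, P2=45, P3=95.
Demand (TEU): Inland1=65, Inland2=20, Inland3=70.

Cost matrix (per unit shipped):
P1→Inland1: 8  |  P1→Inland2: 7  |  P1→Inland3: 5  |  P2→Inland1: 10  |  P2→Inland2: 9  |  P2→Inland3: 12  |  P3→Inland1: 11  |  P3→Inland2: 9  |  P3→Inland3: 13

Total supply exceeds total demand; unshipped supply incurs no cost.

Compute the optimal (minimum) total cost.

1140

Optimal allocation:
  P1→Inland1: 20 × 8 = 160
  P1→Inland3: 70 × 5 = 350
  P2→Inland1: 45 × 10 = 450
  P3→Inland2: 20 × 9 = 180
Total = 160 + 350 + 450 + 180 = 1140.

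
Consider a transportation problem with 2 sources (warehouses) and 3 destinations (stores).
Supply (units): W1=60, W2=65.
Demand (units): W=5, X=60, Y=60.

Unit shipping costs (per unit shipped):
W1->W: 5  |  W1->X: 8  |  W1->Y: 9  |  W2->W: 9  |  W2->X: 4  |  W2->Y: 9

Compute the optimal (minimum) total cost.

805

One minimum-cost allocation:
  W1→W: 5 × 5 = 25
  W1→Y: 55 × 9 = 495
  W2→X: 60 × 4 = 240
  W2→Y: 5 × 9 = 45
Total = 25 + 495 + 240 + 45 = 805.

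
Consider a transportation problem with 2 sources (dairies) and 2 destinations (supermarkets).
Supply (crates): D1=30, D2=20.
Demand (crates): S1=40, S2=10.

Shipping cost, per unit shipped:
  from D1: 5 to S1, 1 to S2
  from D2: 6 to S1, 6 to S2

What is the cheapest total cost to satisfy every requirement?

230

An optimal shipping plan:
  D1→S1: 20 × 5 = 100
  D1→S2: 10 × 1 = 10
  D2→S1: 20 × 6 = 120
Total = 100 + 10 + 120 = 230.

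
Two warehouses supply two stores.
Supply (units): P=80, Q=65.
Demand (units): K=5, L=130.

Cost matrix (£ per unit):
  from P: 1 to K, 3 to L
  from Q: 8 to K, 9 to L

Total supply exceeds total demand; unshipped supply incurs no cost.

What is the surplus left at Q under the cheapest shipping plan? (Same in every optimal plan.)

Minimum-cost shipments:
  P to K: 5 × £1 = £5
  P to L: 75 × £3 = £225
  Q to L: 55 × £9 = £495
Total cost = £725.
Q ships 55 of its 65, leaving 10.

10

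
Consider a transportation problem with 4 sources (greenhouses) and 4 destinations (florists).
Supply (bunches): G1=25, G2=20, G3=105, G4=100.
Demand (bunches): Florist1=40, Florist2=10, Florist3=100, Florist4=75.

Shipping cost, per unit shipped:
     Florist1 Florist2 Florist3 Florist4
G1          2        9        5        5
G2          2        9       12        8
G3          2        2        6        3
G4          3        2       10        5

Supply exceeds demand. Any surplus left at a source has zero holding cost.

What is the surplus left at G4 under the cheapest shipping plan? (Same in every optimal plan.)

25

Minimum-cost shipments:
  G1→Florist3: 25 bunches
  G2→Florist1: 20 bunches
  G3→Florist3: 75 bunches
  G3→Florist4: 30 bunches
  G4→Florist1: 20 bunches
  G4→Florist2: 10 bunches
  G4→Florist4: 45 bunches
Total cost = 1010.
G4 ships 75 of its 100, leaving 25.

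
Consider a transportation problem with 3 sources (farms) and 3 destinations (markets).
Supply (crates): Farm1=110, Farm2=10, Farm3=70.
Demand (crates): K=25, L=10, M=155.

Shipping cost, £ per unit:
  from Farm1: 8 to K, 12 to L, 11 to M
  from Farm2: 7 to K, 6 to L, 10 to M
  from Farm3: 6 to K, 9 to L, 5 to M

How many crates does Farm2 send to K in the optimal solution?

Solving gives:
  Farm1–K: 25 × £8 = £200
  Farm1–M: 85 × £11 = £935
  Farm2–L: 10 × £6 = £60
  Farm3–M: 70 × £5 = £350
Total cost = £1545.
The route Farm2→K is not used.

0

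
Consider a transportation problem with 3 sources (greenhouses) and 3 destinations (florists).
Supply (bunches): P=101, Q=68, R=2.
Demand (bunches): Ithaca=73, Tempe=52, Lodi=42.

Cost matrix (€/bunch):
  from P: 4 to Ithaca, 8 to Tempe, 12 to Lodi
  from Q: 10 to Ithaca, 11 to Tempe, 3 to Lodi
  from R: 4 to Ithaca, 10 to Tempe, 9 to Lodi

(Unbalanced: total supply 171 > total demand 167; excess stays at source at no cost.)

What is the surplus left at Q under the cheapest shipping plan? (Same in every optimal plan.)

An optimal plan:
  P–Ithaca: 71 × €4 = €284
  P–Tempe: 30 × €8 = €240
  Q–Tempe: 22 × €11 = €242
  Q–Lodi: 42 × €3 = €126
  R–Ithaca: 2 × €4 = €8
Total cost = €900.
Q ships 64 of its 68, leaving 4.

4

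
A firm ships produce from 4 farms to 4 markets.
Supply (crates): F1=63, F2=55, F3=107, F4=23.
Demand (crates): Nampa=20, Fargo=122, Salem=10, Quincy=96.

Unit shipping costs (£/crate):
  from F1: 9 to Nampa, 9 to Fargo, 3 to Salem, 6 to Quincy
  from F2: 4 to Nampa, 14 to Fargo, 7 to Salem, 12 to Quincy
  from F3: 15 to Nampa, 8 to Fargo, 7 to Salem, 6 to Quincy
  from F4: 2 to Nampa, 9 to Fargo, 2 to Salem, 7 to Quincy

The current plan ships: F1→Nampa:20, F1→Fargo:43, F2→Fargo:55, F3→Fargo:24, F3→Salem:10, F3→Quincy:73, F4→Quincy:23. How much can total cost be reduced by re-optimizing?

Current plan cost = 20·9 + 43·9 + 55·14 + 24·8 + 10·7 + 73·6 + 23·7 = £2198.
Optimal plan:
  F1→Quincy: 63 × £6 = £378
  F2→Nampa: 20 × £4 = £80
  F2→Fargo: 2 × £14 = £28
  F2→Quincy: 33 × £12 = £396
  F3→Fargo: 107 × £8 = £856
  F4→Fargo: 13 × £9 = £117
  F4→Salem: 10 × £2 = £20
Optimal cost = £1875.
Saving = 2198 − 1875 = £323.

323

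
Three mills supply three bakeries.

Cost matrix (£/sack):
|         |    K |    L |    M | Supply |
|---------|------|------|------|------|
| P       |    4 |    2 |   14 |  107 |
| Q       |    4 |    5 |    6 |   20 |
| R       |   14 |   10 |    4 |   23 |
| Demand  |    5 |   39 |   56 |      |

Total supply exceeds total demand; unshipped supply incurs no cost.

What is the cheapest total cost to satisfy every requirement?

An optimal shipping plan:
  P->K: 5 × £4 = £20
  P->L: 39 × £2 = £78
  P->M: 13 × £14 = £182
  Q->M: 20 × £6 = £120
  R->M: 23 × £4 = £92
Total = 20 + 78 + 182 + 120 + 92 = £492.

492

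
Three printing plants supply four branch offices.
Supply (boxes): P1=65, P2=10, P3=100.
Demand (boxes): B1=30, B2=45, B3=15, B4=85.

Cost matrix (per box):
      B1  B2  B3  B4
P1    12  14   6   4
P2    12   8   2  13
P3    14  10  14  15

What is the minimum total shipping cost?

A cheapest plan:
  P1 to B4: 65 × 4 = 260
  P2 to B3: 10 × 2 = 20
  P3 to B1: 30 × 14 = 420
  P3 to B2: 45 × 10 = 450
  P3 to B3: 5 × 14 = 70
  P3 to B4: 20 × 15 = 300
Total = 260 + 20 + 420 + 450 + 70 + 300 = 1520.
(Supply check: P1 ships 65; P2 ships 10; P3 ships 100.)

1520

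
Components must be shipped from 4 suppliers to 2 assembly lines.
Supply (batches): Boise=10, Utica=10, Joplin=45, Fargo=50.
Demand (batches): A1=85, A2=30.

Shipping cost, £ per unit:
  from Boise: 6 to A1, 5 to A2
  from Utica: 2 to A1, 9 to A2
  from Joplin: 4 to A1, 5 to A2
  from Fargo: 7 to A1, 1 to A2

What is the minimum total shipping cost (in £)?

430

One minimum-cost allocation:
  Boise->A1: 10 × £6 = £60
  Utica->A1: 10 × £2 = £20
  Joplin->A1: 45 × £4 = £180
  Fargo->A1: 20 × £7 = £140
  Fargo->A2: 30 × £1 = £30
Total = 60 + 20 + 180 + 140 + 30 = £430.
(Supply check: Boise ships 10; Utica ships 10; Joplin ships 45; Fargo ships 50.)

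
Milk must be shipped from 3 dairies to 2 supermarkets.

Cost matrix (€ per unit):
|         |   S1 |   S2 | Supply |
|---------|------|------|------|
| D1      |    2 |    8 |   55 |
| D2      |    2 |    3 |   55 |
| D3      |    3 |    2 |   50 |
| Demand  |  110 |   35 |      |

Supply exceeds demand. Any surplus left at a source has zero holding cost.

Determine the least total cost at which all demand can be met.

290

An optimal shipping plan:
  D1–S1: 55 × €2 = €110
  D2–S1: 55 × €2 = €110
  D3–S2: 35 × €2 = €70
Total = 110 + 110 + 70 = €290.
(Supply check: D1 ships 55; D2 ships 55; D3 ships 35.)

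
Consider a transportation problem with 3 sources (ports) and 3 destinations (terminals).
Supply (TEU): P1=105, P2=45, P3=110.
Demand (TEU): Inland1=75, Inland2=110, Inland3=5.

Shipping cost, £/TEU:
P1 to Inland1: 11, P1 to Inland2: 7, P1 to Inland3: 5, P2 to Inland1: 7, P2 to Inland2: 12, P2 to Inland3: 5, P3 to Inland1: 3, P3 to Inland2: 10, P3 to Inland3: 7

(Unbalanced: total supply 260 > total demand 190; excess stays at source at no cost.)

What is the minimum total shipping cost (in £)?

An optimal shipping plan:
  P1->Inland2: 105 × £7 = £735
  P2->Inland3: 5 × £5 = £25
  P3->Inland1: 75 × £3 = £225
  P3->Inland2: 5 × £10 = £50
Total = 735 + 25 + 225 + 50 = £1035.

1035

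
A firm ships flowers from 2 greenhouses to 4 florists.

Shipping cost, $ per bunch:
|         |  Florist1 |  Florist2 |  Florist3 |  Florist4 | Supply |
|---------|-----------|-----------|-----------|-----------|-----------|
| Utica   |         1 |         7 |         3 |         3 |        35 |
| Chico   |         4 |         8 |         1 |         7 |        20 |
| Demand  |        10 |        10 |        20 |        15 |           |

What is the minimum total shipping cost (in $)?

145

An optimal shipping plan:
  Utica->Florist1: 10 × $1 = $10
  Utica->Florist2: 10 × $7 = $70
  Utica->Florist4: 15 × $3 = $45
  Chico->Florist3: 20 × $1 = $20
Total = 10 + 70 + 45 + 20 = $145.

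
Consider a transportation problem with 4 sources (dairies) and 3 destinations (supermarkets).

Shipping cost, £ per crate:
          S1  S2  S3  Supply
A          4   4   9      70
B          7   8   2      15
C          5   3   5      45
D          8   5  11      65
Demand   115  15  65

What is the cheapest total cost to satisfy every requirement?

One minimum-cost allocation:
  A to S1: 70 × £4 = £280
  B to S3: 15 × £2 = £30
  C to S3: 45 × £5 = £225
  D to S1: 45 × £8 = £360
  D to S2: 15 × £5 = £75
  D to S3: 5 × £11 = £55
Total = 280 + 30 + 225 + 360 + 75 + 55 = £1025.

1025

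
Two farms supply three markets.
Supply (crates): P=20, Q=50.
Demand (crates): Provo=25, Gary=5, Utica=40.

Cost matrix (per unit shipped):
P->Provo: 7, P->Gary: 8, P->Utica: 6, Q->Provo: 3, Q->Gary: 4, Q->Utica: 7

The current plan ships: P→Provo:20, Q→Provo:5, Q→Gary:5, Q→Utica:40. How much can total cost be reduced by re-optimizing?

Current plan cost = 20·7 + 5·3 + 5·4 + 40·7 = 455.
Optimal plan:
  P→Utica: 20 crates
  Q→Provo: 25 crates
  Q→Gary: 5 crates
  Q→Utica: 20 crates
Optimal cost = 355.
Saving = 455 − 355 = 100.

100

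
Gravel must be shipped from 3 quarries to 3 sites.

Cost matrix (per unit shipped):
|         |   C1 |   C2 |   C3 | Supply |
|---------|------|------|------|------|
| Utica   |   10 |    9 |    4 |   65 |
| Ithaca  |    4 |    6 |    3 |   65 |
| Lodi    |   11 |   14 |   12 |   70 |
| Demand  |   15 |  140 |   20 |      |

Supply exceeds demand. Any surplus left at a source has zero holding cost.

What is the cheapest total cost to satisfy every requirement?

1460

Optimal allocation:
  Utica->C2: 45 × 9 = 405
  Utica->C3: 20 × 4 = 80
  Ithaca->C2: 65 × 6 = 390
  Lodi->C1: 15 × 11 = 165
  Lodi->C2: 30 × 14 = 420
Total = 405 + 80 + 390 + 165 + 420 = 1460.
(Supply check: Utica ships 65; Ithaca ships 65; Lodi ships 45.)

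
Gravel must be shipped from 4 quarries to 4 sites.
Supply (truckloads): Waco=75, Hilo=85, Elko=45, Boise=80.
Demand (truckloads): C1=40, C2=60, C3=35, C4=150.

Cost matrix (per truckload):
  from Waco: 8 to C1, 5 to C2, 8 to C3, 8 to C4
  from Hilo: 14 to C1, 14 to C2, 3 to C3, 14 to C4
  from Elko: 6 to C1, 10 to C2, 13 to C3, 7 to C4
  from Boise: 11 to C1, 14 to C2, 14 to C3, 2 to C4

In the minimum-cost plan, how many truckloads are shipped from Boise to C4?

The minimum-cost plan:
  Waco→C2: 60 truckloads
  Waco→C4: 15 truckloads
  Hilo→C3: 35 truckloads
  Hilo→C4: 50 truckloads
  Elko→C1: 40 truckloads
  Elko→C4: 5 truckloads
  Boise→C4: 80 truckloads
Total cost = 1660.
So Boise→C4 carries 80 truckloads.

80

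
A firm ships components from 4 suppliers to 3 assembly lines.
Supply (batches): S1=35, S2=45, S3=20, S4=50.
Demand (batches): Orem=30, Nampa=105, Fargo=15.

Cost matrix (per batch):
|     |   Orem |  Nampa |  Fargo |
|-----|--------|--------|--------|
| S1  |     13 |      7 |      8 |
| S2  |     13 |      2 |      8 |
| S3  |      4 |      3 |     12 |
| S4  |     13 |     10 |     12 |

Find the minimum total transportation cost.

One minimum-cost allocation:
  S1–Nampa: 20 × 7 = 140
  S1–Fargo: 15 × 8 = 120
  S2–Nampa: 45 × 2 = 90
  S3–Orem: 20 × 4 = 80
  S4–Orem: 10 × 13 = 130
  S4–Nampa: 40 × 10 = 400
Total = 140 + 120 + 90 + 80 + 130 + 400 = 960.

960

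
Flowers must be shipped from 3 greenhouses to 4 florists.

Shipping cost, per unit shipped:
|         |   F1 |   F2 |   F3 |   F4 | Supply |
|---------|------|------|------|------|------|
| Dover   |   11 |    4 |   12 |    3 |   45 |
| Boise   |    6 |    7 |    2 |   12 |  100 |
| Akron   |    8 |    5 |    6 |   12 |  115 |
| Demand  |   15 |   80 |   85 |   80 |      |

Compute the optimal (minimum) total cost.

1215

An optimal shipping plan:
  Dover->F4: 45 × 3 = 135
  Boise->F1: 15 × 6 = 90
  Boise->F3: 85 × 2 = 170
  Akron->F2: 80 × 5 = 400
  Akron->F4: 35 × 12 = 420
Total = 135 + 90 + 170 + 400 + 420 = 1215.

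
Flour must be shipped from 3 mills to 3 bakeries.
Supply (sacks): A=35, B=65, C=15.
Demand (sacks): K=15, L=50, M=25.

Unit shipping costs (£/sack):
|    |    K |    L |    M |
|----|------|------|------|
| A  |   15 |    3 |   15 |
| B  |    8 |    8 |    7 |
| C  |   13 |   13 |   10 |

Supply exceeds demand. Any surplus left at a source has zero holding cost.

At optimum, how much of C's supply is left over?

15

Minimum-cost shipments:
  A–L: 35 × £3 = £105
  B–K: 15 × £8 = £120
  B–L: 15 × £8 = £120
  B–M: 25 × £7 = £175
Total cost = £520.
C ships 0 of its 15, leaving 15.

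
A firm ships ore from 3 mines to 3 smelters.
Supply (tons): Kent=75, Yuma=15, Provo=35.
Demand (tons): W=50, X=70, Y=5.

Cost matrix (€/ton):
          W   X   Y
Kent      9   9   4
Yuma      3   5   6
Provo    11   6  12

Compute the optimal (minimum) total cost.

A cheapest plan:
  Kent–W: 35 × €9 = €315
  Kent–X: 35 × €9 = €315
  Kent–Y: 5 × €4 = €20
  Yuma–W: 15 × €3 = €45
  Provo–X: 35 × €6 = €210
Total = 315 + 315 + 20 + 45 + 210 = €905.

905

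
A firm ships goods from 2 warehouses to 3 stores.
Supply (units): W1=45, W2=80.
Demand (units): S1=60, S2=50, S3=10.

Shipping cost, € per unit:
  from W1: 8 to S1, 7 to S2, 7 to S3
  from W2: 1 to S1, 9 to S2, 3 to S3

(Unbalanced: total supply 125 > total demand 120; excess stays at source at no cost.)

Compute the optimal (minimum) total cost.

450

One minimum-cost allocation:
  W1–S2: 45 × €7 = €315
  W2–S1: 60 × €1 = €60
  W2–S2: 5 × €9 = €45
  W2–S3: 10 × €3 = €30
Total = 315 + 60 + 45 + 30 = €450.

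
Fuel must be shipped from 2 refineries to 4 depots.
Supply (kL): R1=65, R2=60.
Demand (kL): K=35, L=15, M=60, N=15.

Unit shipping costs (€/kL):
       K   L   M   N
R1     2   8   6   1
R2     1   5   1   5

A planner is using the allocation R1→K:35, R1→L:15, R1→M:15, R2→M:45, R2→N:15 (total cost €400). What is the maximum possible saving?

135

Current plan cost = 35·2 + 15·8 + 15·6 + 45·1 + 15·5 = €400.
Optimal plan:
  R1->K: 35 × €2 = €70
  R1->L: 15 × €8 = €120
  R1->N: 15 × €1 = €15
  R2->M: 60 × €1 = €60
Optimal cost = €265.
Saving = 400 − 265 = €135.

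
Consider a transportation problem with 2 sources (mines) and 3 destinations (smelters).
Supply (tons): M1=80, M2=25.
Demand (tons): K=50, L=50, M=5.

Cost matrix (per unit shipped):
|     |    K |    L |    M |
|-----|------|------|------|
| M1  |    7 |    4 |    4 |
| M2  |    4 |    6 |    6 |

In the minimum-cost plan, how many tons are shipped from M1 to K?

The minimum-cost plan:
  M1→K: 25 × 7 = 175
  M1→L: 50 × 4 = 200
  M1→M: 5 × 4 = 20
  M2→K: 25 × 4 = 100
Total cost = 495.
So M1→K carries 25 tons.

25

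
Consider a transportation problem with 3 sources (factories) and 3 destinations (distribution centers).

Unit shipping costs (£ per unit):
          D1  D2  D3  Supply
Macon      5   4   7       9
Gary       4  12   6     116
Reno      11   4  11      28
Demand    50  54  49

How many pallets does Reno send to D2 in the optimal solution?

Optimal shipments:
  Macon–D2: 9 × £4 = £36
  Gary–D1: 50 × £4 = £200
  Gary–D2: 17 × £12 = £204
  Gary–D3: 49 × £6 = £294
  Reno–D2: 28 × £4 = £112
Total cost = £846.
So Reno→D2 carries 28 pallets.

28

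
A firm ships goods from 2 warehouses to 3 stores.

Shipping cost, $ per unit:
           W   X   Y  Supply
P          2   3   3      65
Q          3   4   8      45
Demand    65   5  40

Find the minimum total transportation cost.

310

A cheapest plan:
  P to W: 20 units
  P to X: 5 units
  P to Y: 40 units
  Q to W: 45 units
Total cost = $310.
(Supply check: P ships 65; Q ships 45.)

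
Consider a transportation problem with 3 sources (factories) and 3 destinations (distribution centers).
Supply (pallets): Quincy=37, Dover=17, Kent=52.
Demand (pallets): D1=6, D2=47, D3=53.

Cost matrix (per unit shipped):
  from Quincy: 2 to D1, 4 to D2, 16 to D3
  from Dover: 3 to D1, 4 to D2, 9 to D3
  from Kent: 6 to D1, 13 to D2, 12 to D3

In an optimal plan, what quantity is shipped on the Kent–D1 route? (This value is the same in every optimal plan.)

The minimum-cost plan:
  Quincy to D1: 6 × 2 = 12
  Quincy to D2: 31 × 4 = 124
  Dover to D2: 16 × 4 = 64
  Dover to D3: 1 × 9 = 9
  Kent to D3: 52 × 12 = 624
Total cost = 833.
The route Kent→D1 is not used.

0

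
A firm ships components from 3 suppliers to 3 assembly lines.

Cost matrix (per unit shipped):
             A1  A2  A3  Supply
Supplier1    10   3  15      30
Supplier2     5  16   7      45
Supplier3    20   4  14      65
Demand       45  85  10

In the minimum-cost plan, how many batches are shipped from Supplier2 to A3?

10

Solving gives:
  Supplier1->A1: 10 batches
  Supplier1->A2: 20 batches
  Supplier2->A1: 35 batches
  Supplier2->A3: 10 batches
  Supplier3->A2: 65 batches
Total cost = 665.
So Supplier2→A3 carries 10 batches.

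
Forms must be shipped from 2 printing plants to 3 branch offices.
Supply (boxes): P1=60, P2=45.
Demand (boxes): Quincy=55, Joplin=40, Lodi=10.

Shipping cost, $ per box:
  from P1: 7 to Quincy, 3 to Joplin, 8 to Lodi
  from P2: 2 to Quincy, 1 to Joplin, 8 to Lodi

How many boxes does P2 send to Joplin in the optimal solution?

0

The minimum-cost plan:
  P1→Quincy: 10 × $7 = $70
  P1→Joplin: 40 × $3 = $120
  P1→Lodi: 10 × $8 = $80
  P2→Quincy: 45 × $2 = $90
Total cost = $360.
The route P2→Joplin is not used.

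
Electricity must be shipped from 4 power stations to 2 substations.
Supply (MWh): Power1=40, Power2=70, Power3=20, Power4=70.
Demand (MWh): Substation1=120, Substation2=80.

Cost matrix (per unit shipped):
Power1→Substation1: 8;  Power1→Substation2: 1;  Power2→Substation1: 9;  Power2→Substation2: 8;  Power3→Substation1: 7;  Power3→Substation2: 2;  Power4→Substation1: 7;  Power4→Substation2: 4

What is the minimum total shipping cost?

A cheapest plan:
  Power1 to Substation2: 40 × 1 = 40
  Power2 to Substation1: 70 × 9 = 630
  Power3 to Substation2: 20 × 2 = 40
  Power4 to Substation1: 50 × 7 = 350
  Power4 to Substation2: 20 × 4 = 80
Total = 40 + 630 + 40 + 350 + 80 = 1140.
(Supply check: Power1 ships 40; Power2 ships 70; Power3 ships 20; Power4 ships 70.)

1140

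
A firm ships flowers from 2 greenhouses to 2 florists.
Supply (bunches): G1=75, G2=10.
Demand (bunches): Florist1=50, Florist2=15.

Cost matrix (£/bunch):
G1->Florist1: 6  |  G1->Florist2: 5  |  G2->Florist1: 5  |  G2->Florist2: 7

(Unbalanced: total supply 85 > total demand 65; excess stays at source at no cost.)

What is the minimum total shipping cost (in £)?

365

A cheapest plan:
  G1→Florist1: 40 × £6 = £240
  G1→Florist2: 15 × £5 = £75
  G2→Florist1: 10 × £5 = £50
Total = 240 + 75 + 50 = £365.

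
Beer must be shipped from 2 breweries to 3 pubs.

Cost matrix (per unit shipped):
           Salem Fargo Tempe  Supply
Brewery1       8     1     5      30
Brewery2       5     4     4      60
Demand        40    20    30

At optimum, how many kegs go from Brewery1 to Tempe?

The minimum-cost plan:
  Brewery1 to Fargo: 20 × 1 = 20
  Brewery1 to Tempe: 10 × 5 = 50
  Brewery2 to Salem: 40 × 5 = 200
  Brewery2 to Tempe: 20 × 4 = 80
Total cost = 350.
So Brewery1→Tempe carries 10 kegs.

10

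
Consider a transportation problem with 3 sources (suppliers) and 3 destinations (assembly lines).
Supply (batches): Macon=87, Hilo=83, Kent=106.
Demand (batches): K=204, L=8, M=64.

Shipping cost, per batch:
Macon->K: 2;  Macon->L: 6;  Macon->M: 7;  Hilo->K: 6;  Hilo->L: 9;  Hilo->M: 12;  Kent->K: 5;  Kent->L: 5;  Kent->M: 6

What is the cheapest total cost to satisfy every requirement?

An optimal shipping plan:
  Macon->K: 87 batches
  Hilo->K: 83 batches
  Kent->K: 34 batches
  Kent->L: 8 batches
  Kent->M: 64 batches
Total cost = 1266.
(Supply check: Macon ships 87; Hilo ships 83; Kent ships 106.)

1266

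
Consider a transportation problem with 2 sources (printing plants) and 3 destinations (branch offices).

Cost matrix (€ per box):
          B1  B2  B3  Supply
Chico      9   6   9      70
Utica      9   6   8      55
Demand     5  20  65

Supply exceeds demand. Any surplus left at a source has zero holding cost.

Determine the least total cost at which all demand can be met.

Optimal allocation:
  Chico to B1: 5 × €9 = €45
  Chico to B2: 20 × €6 = €120
  Chico to B3: 10 × €9 = €90
  Utica to B3: 55 × €8 = €440
Total = 45 + 120 + 90 + 440 = €695.

695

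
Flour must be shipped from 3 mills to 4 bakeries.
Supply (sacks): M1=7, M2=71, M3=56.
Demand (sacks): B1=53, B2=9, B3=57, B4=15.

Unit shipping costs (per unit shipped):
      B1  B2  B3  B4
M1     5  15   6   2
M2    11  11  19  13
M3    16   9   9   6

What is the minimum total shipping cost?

An optimal shipping plan:
  M1->B3: 1 × 6 = 6
  M1->B4: 6 × 2 = 12
  M2->B1: 53 × 11 = 583
  M2->B2: 9 × 11 = 99
  M2->B4: 9 × 13 = 117
  M3->B3: 56 × 9 = 504
Total = 6 + 12 + 583 + 99 + 117 + 504 = 1321.
(Supply check: M1 ships 7; M2 ships 71; M3 ships 56.)

1321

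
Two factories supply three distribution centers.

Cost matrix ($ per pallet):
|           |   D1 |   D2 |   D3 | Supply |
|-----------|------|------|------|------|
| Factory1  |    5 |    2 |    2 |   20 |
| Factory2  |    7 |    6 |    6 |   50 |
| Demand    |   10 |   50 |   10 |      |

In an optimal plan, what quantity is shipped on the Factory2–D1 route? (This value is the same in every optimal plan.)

Solving gives:
  Factory1 to D2: 10 × $2 = $20
  Factory1 to D3: 10 × $2 = $20
  Factory2 to D1: 10 × $7 = $70
  Factory2 to D2: 40 × $6 = $240
Total cost = $350.
So Factory2→D1 carries 10 pallets.

10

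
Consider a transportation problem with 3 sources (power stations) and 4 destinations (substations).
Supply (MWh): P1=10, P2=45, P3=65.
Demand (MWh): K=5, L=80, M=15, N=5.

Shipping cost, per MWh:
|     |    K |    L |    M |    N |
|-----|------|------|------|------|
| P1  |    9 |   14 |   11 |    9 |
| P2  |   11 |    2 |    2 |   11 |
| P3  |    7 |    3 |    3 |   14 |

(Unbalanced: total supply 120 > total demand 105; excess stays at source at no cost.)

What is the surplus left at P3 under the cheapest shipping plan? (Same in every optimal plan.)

10

An optimal plan:
  P1–N: 5 MWh
  P2–L: 45 MWh
  P3–K: 5 MWh
  P3–L: 35 MWh
  P3–M: 15 MWh
Total cost = 320.
P3 ships 55 of its 65, leaving 10.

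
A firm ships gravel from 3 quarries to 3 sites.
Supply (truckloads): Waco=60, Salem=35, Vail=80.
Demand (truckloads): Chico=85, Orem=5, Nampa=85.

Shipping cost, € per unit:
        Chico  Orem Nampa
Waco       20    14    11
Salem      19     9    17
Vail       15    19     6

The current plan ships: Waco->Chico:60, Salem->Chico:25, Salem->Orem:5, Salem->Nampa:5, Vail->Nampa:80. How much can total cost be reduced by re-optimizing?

35

Current plan cost = 60·20 + 25·19 + 5·9 + 5·17 + 80·6 = €2285.
Optimal plan:
  Waco–Nampa: 60 × €11 = €660
  Salem–Chico: 30 × €19 = €570
  Salem–Orem: 5 × €9 = €45
  Vail–Chico: 55 × €15 = €825
  Vail–Nampa: 25 × €6 = €150
Optimal cost = €2250.
Saving = 2285 − 2250 = €35.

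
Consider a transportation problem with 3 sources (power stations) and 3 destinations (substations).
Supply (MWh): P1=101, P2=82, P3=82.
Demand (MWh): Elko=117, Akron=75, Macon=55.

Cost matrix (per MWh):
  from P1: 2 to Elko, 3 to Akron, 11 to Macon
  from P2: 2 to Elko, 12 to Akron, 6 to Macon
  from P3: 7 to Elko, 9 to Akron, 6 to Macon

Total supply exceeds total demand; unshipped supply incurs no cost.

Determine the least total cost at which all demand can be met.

834

Optimal allocation:
  P1->Elko: 26 × 2 = 52
  P1->Akron: 75 × 3 = 225
  P2->Elko: 82 × 2 = 164
  P3->Elko: 9 × 7 = 63
  P3->Macon: 55 × 6 = 330
Total = 52 + 225 + 164 + 63 + 330 = 834.
(Supply check: P1 ships 101; P2 ships 82; P3 ships 64.)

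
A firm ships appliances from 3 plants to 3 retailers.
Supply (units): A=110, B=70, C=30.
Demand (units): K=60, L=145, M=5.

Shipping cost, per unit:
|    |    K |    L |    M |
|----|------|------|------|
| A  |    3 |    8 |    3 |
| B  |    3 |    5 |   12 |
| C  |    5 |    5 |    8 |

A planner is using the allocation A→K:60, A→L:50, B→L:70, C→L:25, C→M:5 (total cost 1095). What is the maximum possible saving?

40

Current plan cost = 60·3 + 50·8 + 70·5 + 25·5 + 5·8 = 1095.
Optimal plan:
  A->K: 60 × 3 = 180
  A->L: 45 × 8 = 360
  A->M: 5 × 3 = 15
  B->L: 70 × 5 = 350
  C->L: 30 × 5 = 150
Optimal cost = 1055.
Saving = 1095 − 1055 = 40.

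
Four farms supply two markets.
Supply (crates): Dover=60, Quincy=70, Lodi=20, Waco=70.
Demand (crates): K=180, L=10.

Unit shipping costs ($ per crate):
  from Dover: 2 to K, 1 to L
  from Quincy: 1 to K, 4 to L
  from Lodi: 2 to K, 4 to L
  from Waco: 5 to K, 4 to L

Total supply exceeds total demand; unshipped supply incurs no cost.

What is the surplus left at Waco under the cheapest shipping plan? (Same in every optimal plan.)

30

An optimal plan:
  Dover→K: 50 crates
  Dover→L: 10 crates
  Quincy→K: 70 crates
  Lodi→K: 20 crates
  Waco→K: 40 crates
Total cost = $420.
Waco ships 40 of its 70, leaving 30.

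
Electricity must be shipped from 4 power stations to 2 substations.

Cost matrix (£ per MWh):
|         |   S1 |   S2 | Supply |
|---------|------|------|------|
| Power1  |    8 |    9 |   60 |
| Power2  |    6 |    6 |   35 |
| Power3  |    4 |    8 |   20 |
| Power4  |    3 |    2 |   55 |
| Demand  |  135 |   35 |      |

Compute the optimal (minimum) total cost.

An optimal shipping plan:
  Power1 to S1: 60 MWh
  Power2 to S1: 35 MWh
  Power3 to S1: 20 MWh
  Power4 to S1: 20 MWh
  Power4 to S2: 35 MWh
Total cost = £900.

900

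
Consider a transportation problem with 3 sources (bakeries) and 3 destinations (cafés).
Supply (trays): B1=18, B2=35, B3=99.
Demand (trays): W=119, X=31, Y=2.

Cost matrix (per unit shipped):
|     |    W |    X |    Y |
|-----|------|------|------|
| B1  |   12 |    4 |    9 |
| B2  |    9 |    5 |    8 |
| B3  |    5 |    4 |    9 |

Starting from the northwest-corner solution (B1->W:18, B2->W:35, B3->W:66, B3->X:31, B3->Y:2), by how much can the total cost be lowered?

Current plan cost = 18·12 + 35·9 + 66·5 + 31·4 + 2·9 = 1003.
Optimal plan:
  B1 to X: 18 × 4 = 72
  B2 to W: 20 × 9 = 180
  B2 to X: 13 × 5 = 65
  B2 to Y: 2 × 8 = 16
  B3 to W: 99 × 5 = 495
Optimal cost = 828.
Saving = 1003 − 828 = 175.

175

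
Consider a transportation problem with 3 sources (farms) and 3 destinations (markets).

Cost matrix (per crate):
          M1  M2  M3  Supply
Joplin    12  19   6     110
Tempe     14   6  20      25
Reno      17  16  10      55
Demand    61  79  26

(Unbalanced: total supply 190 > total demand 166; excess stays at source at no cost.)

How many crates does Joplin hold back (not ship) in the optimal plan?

Minimum-cost shipments:
  Joplin->M1: 61 crates
  Joplin->M3: 26 crates
  Tempe->M2: 25 crates
  Reno->M2: 54 crates
Total cost = 1902.
Joplin ships 87 of its 110, leaving 23.

23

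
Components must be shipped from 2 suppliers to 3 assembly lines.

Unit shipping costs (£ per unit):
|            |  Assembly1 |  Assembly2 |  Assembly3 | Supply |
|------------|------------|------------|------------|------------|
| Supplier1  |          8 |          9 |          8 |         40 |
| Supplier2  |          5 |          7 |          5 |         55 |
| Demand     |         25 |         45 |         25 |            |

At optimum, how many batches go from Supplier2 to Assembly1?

Optimal shipments:
  Supplier1→Assembly2: 40 × £9 = £360
  Supplier2→Assembly1: 25 × £5 = £125
  Supplier2→Assembly2: 5 × £7 = £35
  Supplier2→Assembly3: 25 × £5 = £125
Total cost = £645.
So Supplier2→Assembly1 carries 25 batches.

25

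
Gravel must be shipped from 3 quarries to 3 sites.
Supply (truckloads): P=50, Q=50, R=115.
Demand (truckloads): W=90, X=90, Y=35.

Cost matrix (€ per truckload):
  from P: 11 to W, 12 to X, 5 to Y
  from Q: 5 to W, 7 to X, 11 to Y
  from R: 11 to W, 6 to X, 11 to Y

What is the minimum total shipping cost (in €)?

Optimal allocation:
  P to W: 15 × €11 = €165
  P to Y: 35 × €5 = €175
  Q to W: 50 × €5 = €250
  R to W: 25 × €11 = €275
  R to X: 90 × €6 = €540
Total = 165 + 175 + 250 + 275 + 540 = €1405.

1405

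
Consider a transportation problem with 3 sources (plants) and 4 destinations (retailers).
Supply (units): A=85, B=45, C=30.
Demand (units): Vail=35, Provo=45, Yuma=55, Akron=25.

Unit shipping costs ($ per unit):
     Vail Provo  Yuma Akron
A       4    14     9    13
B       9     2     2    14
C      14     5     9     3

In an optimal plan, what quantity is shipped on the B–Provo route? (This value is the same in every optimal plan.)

40

Solving gives:
  A to Vail: 35 × $4 = $140
  A to Yuma: 50 × $9 = $450
  B to Provo: 40 × $2 = $80
  B to Yuma: 5 × $2 = $10
  C to Provo: 5 × $5 = $25
  C to Akron: 25 × $3 = $75
Total cost = $780.
So B→Provo carries 40 units.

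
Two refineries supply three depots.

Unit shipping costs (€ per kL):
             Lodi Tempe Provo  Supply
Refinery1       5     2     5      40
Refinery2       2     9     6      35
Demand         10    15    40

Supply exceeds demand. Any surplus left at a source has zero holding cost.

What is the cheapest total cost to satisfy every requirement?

One minimum-cost allocation:
  Refinery1→Tempe: 15 × €2 = €30
  Refinery1→Provo: 25 × €5 = €125
  Refinery2→Lodi: 10 × €2 = €20
  Refinery2→Provo: 15 × €6 = €90
Total = 30 + 125 + 20 + 90 = €265.

265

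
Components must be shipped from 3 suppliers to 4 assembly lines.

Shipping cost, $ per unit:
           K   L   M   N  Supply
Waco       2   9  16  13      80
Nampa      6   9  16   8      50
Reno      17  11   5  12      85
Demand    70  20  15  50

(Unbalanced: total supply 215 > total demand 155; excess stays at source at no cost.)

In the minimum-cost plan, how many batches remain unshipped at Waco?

0

An optimal plan:
  Waco->K: 70 × $2 = $140
  Waco->L: 10 × $9 = $90
  Nampa->N: 50 × $8 = $400
  Reno->L: 10 × $11 = $110
  Reno->M: 15 × $5 = $75
Total cost = $815.
Waco ships 80 of its 80, leaving 0.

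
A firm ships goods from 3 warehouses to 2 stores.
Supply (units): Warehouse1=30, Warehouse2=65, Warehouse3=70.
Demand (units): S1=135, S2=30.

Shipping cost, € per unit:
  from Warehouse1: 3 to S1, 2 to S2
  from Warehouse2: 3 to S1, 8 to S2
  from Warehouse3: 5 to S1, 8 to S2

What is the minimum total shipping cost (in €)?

605

Optimal allocation:
  Warehouse1–S2: 30 × €2 = €60
  Warehouse2–S1: 65 × €3 = €195
  Warehouse3–S1: 70 × €5 = €350
Total = 60 + 195 + 350 = €605.
(Supply check: Warehouse1 ships 30; Warehouse2 ships 65; Warehouse3 ships 70.)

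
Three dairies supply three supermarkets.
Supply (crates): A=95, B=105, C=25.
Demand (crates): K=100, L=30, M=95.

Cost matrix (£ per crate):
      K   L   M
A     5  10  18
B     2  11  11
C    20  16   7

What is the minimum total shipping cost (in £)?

Optimal allocation:
  A–K: 65 × £5 = £325
  A–L: 30 × £10 = £300
  B–K: 35 × £2 = £70
  B–M: 70 × £11 = £770
  C–M: 25 × £7 = £175
Total = 325 + 300 + 70 + 770 + 175 = £1640.

1640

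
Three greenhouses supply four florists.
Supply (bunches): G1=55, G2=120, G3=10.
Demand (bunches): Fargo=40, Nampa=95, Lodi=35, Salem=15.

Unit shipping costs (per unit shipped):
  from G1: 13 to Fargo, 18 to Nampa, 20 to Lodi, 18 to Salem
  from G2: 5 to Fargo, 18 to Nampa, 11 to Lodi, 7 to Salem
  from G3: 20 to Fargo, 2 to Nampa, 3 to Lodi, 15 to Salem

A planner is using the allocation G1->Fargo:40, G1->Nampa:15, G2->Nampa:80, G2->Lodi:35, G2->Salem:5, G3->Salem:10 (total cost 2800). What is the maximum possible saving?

Current plan cost = 40·13 + 15·18 + 80·18 + 35·11 + 5·7 + 10·15 = 2800.
Optimal plan:
  G1→Nampa: 55 × 18 = 990
  G2→Fargo: 40 × 5 = 200
  G2→Nampa: 30 × 18 = 540
  G2→Lodi: 35 × 11 = 385
  G2→Salem: 15 × 7 = 105
  G3→Nampa: 10 × 2 = 20
Optimal cost = 2240.
Saving = 2800 − 2240 = 560.

560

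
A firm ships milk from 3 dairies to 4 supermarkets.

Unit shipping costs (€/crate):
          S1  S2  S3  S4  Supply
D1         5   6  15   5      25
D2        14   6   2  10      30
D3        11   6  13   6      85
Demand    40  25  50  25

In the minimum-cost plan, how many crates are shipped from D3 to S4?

25

The minimum-cost plan:
  D1 to S1: 25 × €5 = €125
  D2 to S3: 30 × €2 = €60
  D3 to S1: 15 × €11 = €165
  D3 to S2: 25 × €6 = €150
  D3 to S3: 20 × €13 = €260
  D3 to S4: 25 × €6 = €150
Total cost = €910.
So D3→S4 carries 25 crates.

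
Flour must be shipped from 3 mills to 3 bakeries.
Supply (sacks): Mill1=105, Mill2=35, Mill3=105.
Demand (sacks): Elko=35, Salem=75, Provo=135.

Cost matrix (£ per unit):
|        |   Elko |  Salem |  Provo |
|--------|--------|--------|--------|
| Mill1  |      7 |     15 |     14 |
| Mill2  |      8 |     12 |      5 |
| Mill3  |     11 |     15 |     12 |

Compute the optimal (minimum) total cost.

An optimal shipping plan:
  Mill1–Elko: 35 sacks
  Mill1–Salem: 70 sacks
  Mill2–Provo: 35 sacks
  Mill3–Salem: 5 sacks
  Mill3–Provo: 100 sacks
Total cost = £2745.
(Supply check: Mill1 ships 105; Mill2 ships 35; Mill3 ships 105.)

2745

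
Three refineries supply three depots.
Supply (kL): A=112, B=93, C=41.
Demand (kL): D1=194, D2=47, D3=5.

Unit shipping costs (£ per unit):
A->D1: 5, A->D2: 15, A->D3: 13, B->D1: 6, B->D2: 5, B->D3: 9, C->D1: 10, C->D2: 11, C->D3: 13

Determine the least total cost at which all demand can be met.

Optimal allocation:
  A->D1: 112 × £5 = £560
  B->D1: 41 × £6 = £246
  B->D2: 47 × £5 = £235
  B->D3: 5 × £9 = £45
  C->D1: 41 × £10 = £410
Total = 560 + 246 + 235 + 45 + 410 = £1496.

1496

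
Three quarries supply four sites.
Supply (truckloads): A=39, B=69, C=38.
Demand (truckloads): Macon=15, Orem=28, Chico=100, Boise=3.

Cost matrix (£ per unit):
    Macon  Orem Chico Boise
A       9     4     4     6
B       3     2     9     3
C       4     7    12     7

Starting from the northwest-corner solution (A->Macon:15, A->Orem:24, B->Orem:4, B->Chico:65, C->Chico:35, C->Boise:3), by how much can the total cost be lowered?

366

Current plan cost = 15·9 + 24·4 + 4·2 + 65·9 + 35·12 + 3·7 = £1265.
Optimal plan:
  A–Chico: 39 × £4 = £156
  B–Orem: 28 × £2 = £56
  B–Chico: 38 × £9 = £342
  B–Boise: 3 × £3 = £9
  C–Macon: 15 × £4 = £60
  C–Chico: 23 × £12 = £276
Optimal cost = £899.
Saving = 1265 − 899 = £366.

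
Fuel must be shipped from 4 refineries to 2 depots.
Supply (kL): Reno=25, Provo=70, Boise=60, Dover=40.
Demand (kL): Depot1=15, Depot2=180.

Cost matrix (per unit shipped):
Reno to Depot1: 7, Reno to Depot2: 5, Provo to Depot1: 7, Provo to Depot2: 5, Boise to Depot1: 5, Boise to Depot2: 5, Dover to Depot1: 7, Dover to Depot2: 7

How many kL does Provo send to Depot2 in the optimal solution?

Optimal shipments:
  Reno to Depot2: 25 × 5 = 125
  Provo to Depot2: 70 × 5 = 350
  Boise to Depot1: 15 × 5 = 75
  Boise to Depot2: 45 × 5 = 225
  Dover to Depot2: 40 × 7 = 280
Total cost = 1055.
So Provo→Depot2 carries 70 kL.

70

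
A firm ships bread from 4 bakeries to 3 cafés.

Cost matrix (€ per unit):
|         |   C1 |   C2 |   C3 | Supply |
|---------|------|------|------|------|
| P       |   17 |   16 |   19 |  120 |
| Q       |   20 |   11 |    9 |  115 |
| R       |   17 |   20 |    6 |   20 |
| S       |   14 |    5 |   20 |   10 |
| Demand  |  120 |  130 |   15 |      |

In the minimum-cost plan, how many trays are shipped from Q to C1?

0

Solving gives:
  P–C1: 115 × €17 = €1955
  P–C2: 5 × €16 = €80
  Q–C2: 115 × €11 = €1265
  R–C1: 5 × €17 = €85
  R–C3: 15 × €6 = €90
  S–C2: 10 × €5 = €50
Total cost = €3525.
The route Q→C1 is not used.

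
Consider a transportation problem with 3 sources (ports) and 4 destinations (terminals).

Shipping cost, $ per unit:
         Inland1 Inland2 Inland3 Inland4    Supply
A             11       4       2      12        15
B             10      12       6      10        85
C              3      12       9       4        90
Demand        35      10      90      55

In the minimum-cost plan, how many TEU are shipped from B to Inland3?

85

The minimum-cost plan:
  A->Inland2: 10 TEU
  A->Inland3: 5 TEU
  B->Inland3: 85 TEU
  C->Inland1: 35 TEU
  C->Inland4: 55 TEU
Total cost = $885.
So B→Inland3 carries 85 TEU.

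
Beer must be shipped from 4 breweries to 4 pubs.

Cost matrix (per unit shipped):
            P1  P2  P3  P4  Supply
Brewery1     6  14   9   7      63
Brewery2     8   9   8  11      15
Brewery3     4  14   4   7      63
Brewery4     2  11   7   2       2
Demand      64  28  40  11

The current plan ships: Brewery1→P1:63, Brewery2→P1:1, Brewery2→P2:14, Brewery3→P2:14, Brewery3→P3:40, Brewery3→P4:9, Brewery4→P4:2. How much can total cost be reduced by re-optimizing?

53

Current plan cost = 63·6 + 1·8 + 14·9 + 14·14 + 40·4 + 9·7 + 2·2 = 935.
Optimal plan:
  Brewery1->P1: 41 × 6 = 246
  Brewery1->P2: 13 × 14 = 182
  Brewery1->P4: 9 × 7 = 63
  Brewery2->P2: 15 × 9 = 135
  Brewery3->P1: 23 × 4 = 92
  Brewery3->P3: 40 × 4 = 160
  Brewery4->P4: 2 × 2 = 4
Optimal cost = 882.
Saving = 935 − 882 = 53.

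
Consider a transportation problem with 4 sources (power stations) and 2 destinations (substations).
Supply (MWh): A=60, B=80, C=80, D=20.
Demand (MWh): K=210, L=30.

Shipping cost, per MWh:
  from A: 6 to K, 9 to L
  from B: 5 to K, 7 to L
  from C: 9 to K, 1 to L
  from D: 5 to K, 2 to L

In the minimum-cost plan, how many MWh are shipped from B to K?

80

The minimum-cost plan:
  A to K: 60 × 6 = 360
  B to K: 80 × 5 = 400
  C to K: 50 × 9 = 450
  C to L: 30 × 1 = 30
  D to K: 20 × 5 = 100
Total cost = 1340.
So B→K carries 80 MWh.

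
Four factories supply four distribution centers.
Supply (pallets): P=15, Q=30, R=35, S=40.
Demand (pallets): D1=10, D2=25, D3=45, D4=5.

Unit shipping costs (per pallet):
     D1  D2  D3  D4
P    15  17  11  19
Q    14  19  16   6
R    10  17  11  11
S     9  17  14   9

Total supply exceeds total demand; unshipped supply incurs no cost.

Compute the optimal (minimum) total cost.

Optimal allocation:
  P to D2: 5 pallets
  P to D3: 10 pallets
  Q to D4: 5 pallets
  R to D3: 35 pallets
  S to D1: 10 pallets
  S to D2: 20 pallets
Total cost = 1040.

1040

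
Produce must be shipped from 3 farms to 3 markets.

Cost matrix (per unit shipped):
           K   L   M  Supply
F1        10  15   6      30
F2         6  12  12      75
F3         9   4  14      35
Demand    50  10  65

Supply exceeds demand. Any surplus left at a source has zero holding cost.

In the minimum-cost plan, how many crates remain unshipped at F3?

Minimum-cost shipments:
  F1→M: 30 × 6 = 180
  F2→K: 50 × 6 = 300
  F2→M: 25 × 12 = 300
  F3→L: 10 × 4 = 40
  F3→M: 10 × 14 = 140
Total cost = 960.
F3 ships 20 of its 35, leaving 15.

15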